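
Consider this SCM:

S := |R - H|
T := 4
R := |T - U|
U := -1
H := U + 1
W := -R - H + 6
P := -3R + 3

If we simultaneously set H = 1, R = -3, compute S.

4

The joint intervention fixes H = 1, R = -3, removing each variable's own equation.
S = |R - H|  [with R=-3, H=1]  = 4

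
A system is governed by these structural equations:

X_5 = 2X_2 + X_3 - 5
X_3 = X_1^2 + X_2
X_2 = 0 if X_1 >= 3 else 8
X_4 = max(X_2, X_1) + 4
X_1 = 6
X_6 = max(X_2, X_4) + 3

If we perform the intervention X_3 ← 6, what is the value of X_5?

do(X_3=6) replaces the equation X_3 = X_1^2 + X_2 with the constant X_3 = 6.
X_2 = 0 if X_1 >= 3 else 8  [with X_1=6]  = 0
X_5 = 2X_2 + X_3 - 5  [with X_2=0, X_3=6]  = 1

1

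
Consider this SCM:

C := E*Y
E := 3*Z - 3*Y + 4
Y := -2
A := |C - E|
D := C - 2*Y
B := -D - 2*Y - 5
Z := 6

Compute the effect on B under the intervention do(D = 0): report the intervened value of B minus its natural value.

-52

Under do(D=0), the mechanism D := C - 2*Y is discarded; D is fixed at 0.
B = -D - 2*Y - 5  [with D=0, Y=-2]  = -1
Without intervention: E = 3*Z - 3*Y + 4  [with Z=6, Y=-2]  = 28; C = E*Y  [with E=28, Y=-2]  = -56; D = C - 2*Y  [with C=-56, Y=-2]  = -52; B = -D - 2*Y - 5  [with D=-52, Y=-2]  = 51.
Change = -1 − 51 = -52.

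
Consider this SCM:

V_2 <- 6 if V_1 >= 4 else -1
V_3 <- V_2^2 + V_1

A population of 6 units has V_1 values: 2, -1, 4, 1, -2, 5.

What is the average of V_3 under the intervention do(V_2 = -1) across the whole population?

The intervention sets V_2=-1 in all 6 units regardless of V_1. Recomputing V_3 per unit gives 3, 0, 5, 2, -1, 6; average 2.5.

2.5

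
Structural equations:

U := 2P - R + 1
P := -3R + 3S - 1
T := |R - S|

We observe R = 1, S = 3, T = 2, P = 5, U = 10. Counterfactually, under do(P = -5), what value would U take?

Intervening sets P = -5 and removes its equation (P := -3R + 3S - 1).
U = 2P - R + 1  [with P=-5, R=1]  = -10

-10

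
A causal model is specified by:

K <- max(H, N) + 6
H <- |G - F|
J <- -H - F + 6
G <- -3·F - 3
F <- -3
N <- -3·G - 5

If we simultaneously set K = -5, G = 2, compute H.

The joint intervention fixes K = -5, G = 2, removing each variable's own equation.
H = |G - F|  [with G=2, F=-3]  = 5

5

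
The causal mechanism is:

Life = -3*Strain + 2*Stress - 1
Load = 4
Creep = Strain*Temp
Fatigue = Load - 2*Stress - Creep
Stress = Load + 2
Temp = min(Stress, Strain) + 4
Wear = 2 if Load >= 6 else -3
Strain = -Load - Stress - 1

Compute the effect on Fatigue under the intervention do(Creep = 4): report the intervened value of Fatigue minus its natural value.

Under do(Creep=4), the mechanism Creep = Strain*Temp is discarded; Creep is fixed at 4.
Stress = Load + 2  [with Load=4]  = 6
Fatigue = Load - 2*Stress - Creep  [with Load=4, Stress=6, Creep=4]  = -12
Without intervention: Stress = Load + 2  [with Load=4]  = 6; Strain = -Load - Stress - 1  [with Load=4, Stress=6]  = -11; Temp = min(Stress, Strain) + 4  [with Stress=6, Strain=-11]  = -7; Creep = Strain*Temp  [with Strain=-11, Temp=-7]  = 77; Fatigue = Load - 2*Stress - Creep  [with Load=4, Stress=6, Creep=77]  = -85.
Change = -12 − (-85) = 73.

73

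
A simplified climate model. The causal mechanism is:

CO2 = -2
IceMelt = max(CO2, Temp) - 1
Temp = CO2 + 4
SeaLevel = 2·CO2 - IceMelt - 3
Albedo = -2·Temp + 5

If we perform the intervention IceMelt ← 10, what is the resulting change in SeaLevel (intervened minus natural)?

do(IceMelt=10) replaces the equation IceMelt = max(CO2, Temp) - 1 with the constant IceMelt = 10.
SeaLevel = 2·CO2 - IceMelt - 3  [with CO2=-2, IceMelt=10]  = -17
Without intervention: Temp = CO2 + 4  [with CO2=-2]  = 2; IceMelt = max(CO2, Temp) - 1  [with CO2=-2, Temp=2]  = 1; SeaLevel = 2·CO2 - IceMelt - 3  [with CO2=-2, IceMelt=1]  = -8.
Change = -17 − (-8) = -9.

-9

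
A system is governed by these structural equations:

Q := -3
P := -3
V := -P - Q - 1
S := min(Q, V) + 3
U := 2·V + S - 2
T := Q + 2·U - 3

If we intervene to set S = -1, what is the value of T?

8

Under do(S=-1), the mechanism S := min(Q, V) + 3 is discarded; S is fixed at -1.
V = -P - Q - 1  [with P=-3, Q=-3]  = 5
U = 2·V + S - 2  [with V=5, S=-1]  = 7
T = Q + 2·U - 3  [with Q=-3, U=7]  = 8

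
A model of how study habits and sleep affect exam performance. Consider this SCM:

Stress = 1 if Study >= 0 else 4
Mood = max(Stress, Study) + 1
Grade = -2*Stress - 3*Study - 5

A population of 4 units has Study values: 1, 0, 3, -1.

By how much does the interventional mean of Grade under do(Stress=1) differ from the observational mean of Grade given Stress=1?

1.75

Under do(Stress=1), Stress's equation is replaced by Stress=1 for every unit. Per-unit Grade: -10, -7, -16, -4. Mean = -9.25.
Conditioning on Stress=1 selects the 3 unit(s) with Study ∈ {1, 0, 3}. Their Grade values: -10, -7, -16. Mean = -11.
Difference = -9.25 − (-11) = 1.75.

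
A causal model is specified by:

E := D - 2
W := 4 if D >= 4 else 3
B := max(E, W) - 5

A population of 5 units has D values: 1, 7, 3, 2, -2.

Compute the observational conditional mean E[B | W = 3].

Observing W=3 restricts to units where W's equation naturally yields 3: D ∈ {1, 3, 2, -2}. In that subpopulation B = -2, -2, -2, -2, mean -2.

-2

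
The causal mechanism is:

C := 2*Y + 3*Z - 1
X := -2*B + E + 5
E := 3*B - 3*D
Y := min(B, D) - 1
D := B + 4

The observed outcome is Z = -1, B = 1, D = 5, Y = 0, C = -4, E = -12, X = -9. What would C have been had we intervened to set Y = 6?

Intervening sets Y = 6 and removes its equation (Y := min(B, D) - 1).
C = 2*Y + 3*Z - 1  [with Y=6, Z=-1]  = 8

8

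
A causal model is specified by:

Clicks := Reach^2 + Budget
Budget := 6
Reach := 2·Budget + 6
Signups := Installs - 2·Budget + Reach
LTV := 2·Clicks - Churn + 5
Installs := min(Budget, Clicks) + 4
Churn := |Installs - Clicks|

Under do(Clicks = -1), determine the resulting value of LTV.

-1

The intervention breaks the incoming arrows to Clicks: Clicks := Reach^2 + Budget no longer applies, and Clicks = -1.
Installs = min(Budget, Clicks) + 4  [with Budget=6, Clicks=-1]  = 3
Churn = |Installs - Clicks|  [with Installs=3, Clicks=-1]  = 4
LTV = 2·Clicks - Churn + 5  [with Clicks=-1, Churn=4]  = -1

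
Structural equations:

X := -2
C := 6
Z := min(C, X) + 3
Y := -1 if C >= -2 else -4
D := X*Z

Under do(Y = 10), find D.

Intervening sets Y = 10 and removes its equation (Y := -1 if C >= -2 else -4).
No directed path runs from Y to D, so D keeps its natural value.
Z = min(C, X) + 3  [with C=6, X=-2]  = 1
D = X*Z  [with X=-2, Z=1]  = -2

-2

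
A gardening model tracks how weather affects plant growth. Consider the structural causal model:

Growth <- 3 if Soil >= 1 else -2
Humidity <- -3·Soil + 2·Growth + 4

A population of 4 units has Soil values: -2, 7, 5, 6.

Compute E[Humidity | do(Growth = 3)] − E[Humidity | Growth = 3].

6

Every unit gets Growth=3 under the intervention. Humidity values become 16, -11, -5, -8; E[Humidity|do(Growth=3)] = -2.
E[Humidity|Growth=3] averages over only the 3 units with Growth=3 (Soil = 7, 5, 6): Humidity = -11, -5, -8, mean -8.
Difference = -2 − (-8) = 6.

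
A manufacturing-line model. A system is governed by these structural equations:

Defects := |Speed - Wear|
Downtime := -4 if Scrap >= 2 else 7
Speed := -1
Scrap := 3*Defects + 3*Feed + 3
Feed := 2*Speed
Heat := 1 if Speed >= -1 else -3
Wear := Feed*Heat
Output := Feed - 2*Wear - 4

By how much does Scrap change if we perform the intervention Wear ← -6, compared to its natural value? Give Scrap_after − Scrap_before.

12

Under do(Wear=-6), the mechanism Wear := Feed*Heat is discarded; Wear is fixed at -6.
Feed = 2*Speed  [with Speed=-1]  = -2
Defects = |Speed - Wear|  [with Speed=-1, Wear=-6]  = 5
Scrap = 3*Defects + 3*Feed + 3  [with Defects=5, Feed=-2]  = 12
Without intervention: Feed = 2*Speed  [with Speed=-1]  = -2; Heat = 1 if Speed >= -1 else -3  [with Speed=-1]  = 1; Wear = Feed*Heat  [with Feed=-2, Heat=1]  = -2; Defects = |Speed - Wear|  [with Speed=-1, Wear=-2]  = 1; Scrap = 3*Defects + 3*Feed + 3  [with Defects=1, Feed=-2]  = 0.
Change = 12 − 0 = 12.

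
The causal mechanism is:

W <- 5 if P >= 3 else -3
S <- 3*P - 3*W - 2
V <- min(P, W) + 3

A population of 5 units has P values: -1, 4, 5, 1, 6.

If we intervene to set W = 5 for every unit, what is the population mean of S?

-8

Every unit gets W=5 under the intervention. S values become -20, -5, -2, -14, 1; E[S|do(W=5)] = -8.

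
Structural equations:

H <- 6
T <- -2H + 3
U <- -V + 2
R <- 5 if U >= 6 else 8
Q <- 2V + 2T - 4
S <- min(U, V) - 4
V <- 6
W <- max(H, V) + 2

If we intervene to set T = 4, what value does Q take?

16

Intervening sets T = 4 and removes its equation (T <- -2H + 3).
Q = 2V + 2T - 4  [with V=6, T=4]  = 16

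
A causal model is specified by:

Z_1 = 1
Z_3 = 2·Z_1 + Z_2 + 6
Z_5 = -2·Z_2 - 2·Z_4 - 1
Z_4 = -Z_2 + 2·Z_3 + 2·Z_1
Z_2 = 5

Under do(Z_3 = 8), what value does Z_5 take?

-37

do(Z_3=8) replaces the equation Z_3 = 2·Z_1 + Z_2 + 6 with the constant Z_3 = 8.
Z_4 = -Z_2 + 2·Z_3 + 2·Z_1  [with Z_2=5, Z_3=8, Z_1=1]  = 13
Z_5 = -2·Z_2 - 2·Z_4 - 1  [with Z_2=5, Z_4=13]  = -37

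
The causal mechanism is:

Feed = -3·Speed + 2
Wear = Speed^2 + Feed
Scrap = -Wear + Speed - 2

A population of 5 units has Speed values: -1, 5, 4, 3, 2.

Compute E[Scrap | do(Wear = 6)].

-5.4

do(Wear=6) breaks Wear's dependence on Speed. With Wear=6 fixed, Scrap across the units is -9, -3, -4, -5, -6, mean -5.4.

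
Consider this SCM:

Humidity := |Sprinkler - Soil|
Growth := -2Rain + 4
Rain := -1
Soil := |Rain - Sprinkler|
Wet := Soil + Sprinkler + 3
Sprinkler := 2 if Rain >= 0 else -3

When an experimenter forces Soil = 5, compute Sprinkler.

-3

Under do(Soil=5), the mechanism Soil := |Rain - Sprinkler| is discarded; Soil is fixed at 5.
Since Sprinkler is not a descendant of the intervened variable, it is unaffected.
Sprinkler = 2 if Rain >= 0 else -3  [with Rain=-1]  = -3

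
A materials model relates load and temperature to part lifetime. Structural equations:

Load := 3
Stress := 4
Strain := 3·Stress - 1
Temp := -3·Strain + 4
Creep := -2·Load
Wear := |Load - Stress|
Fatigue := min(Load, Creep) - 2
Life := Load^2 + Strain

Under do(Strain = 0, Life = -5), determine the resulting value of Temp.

The joint intervention fixes Strain = 0, Life = -5, removing each variable's own equation.
Temp = -3·Strain + 4  [with Strain=0]  = 4

4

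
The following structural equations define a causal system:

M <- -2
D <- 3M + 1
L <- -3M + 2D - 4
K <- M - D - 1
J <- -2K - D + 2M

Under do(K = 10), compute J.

Intervening sets K = 10 and removes its equation (K <- M - D - 1).
D = 3M + 1  [with M=-2]  = -5
J = -2K - D + 2M  [with K=10, D=-5, M=-2]  = -19

-19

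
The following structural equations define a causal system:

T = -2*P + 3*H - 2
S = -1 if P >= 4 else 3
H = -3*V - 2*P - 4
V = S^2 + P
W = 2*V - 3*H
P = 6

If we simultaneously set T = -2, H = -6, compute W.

Setting T = -2, H = -6 by intervention discards those variables' equations.
S = -1 if P >= 4 else 3  [with P=6]  = -1
V = S^2 + P  [with S=-1, P=6]  = 7
W = 2*V - 3*H  [with V=7, H=-6]  = 32

32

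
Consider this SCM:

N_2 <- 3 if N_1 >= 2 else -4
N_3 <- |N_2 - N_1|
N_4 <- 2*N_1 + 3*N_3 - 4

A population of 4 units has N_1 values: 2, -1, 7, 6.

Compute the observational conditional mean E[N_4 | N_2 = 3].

14

Observing N_2=3 restricts to units where N_2's equation naturally yields 3: N_1 ∈ {2, 7, 6}. In that subpopulation N_4 = 3, 22, 17, mean 14.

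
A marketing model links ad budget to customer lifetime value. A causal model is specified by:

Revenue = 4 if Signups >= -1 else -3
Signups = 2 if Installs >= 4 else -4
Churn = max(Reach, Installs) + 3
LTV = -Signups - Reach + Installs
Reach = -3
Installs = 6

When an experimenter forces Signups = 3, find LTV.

The intervention breaks the incoming arrows to Signups: Signups = 2 if Installs >= 4 else -4 no longer applies, and Signups = 3.
LTV = -Signups - Reach + Installs  [with Signups=3, Reach=-3, Installs=6]  = 6

6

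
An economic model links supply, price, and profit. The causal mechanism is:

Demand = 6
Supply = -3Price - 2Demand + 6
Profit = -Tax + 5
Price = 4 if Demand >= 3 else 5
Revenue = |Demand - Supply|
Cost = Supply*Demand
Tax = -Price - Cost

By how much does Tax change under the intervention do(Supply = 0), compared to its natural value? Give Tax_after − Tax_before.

The intervention breaks the incoming arrows to Supply: Supply = -3Price - 2Demand + 6 no longer applies, and Supply = 0.
Price = 4 if Demand >= 3 else 5  [with Demand=6]  = 4
Cost = Supply*Demand  [with Supply=0, Demand=6]  = 0
Tax = -Price - Cost  [with Price=4, Cost=0]  = -4
Without intervention: Price = 4 if Demand >= 3 else 5  [with Demand=6]  = 4; Supply = -3Price - 2Demand + 6  [with Price=4, Demand=6]  = -18; Cost = Supply*Demand  [with Supply=-18, Demand=6]  = -108; Tax = -Price - Cost  [with Price=4, Cost=-108]  = 104.
Change = -4 − 104 = -108.

-108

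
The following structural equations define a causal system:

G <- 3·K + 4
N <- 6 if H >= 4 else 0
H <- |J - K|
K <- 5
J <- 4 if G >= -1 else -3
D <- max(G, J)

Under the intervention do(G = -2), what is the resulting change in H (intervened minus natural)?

Under do(G=-2), the mechanism G <- 3·K + 4 is discarded; G is fixed at -2.
J = 4 if G >= -1 else -3  [with G=-2]  = -3
H = |J - K|  [with J=-3, K=5]  = 8
Without intervention: G = 3·K + 4  [with K=5]  = 19; J = 4 if G >= -1 else -3  [with G=19]  = 4; H = |J - K|  [with J=4, K=5]  = 1.
Change = 8 − 1 = 7.

7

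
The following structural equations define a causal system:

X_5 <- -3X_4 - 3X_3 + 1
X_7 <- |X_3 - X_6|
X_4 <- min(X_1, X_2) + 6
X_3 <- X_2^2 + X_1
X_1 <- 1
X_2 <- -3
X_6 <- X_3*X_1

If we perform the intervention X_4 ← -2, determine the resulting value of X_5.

-23

Intervening sets X_4 = -2 and removes its equation (X_4 <- min(X_1, X_2) + 6).
X_3 = X_2^2 + X_1  [with X_2=-3, X_1=1]  = 10
X_5 = -3X_4 - 3X_3 + 1  [with X_4=-2, X_3=10]  = -23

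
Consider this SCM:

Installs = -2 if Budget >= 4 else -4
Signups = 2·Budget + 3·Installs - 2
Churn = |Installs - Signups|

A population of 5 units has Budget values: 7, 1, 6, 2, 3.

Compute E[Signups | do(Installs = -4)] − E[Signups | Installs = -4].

Under do(Installs=-4), Installs's equation is replaced by Installs=-4 for every unit. Per-unit Signups: 0, -12, -2, -10, -8. Mean = -6.4.
E[Signups|Installs=-4] averages over only the 3 units with Installs=-4 (Budget = 1, 2, 3): Signups = -12, -10, -8, mean -10.
Difference = -6.4 − (-10) = 3.6.

3.6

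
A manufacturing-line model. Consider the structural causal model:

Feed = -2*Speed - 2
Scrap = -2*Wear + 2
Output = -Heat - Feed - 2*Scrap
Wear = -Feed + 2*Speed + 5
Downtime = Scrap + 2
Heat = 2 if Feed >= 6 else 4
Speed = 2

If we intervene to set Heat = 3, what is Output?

59

The intervention breaks the incoming arrows to Heat: Heat = 2 if Feed >= 6 else 4 no longer applies, and Heat = 3.
Feed = -2*Speed - 2  [with Speed=2]  = -6
Wear = -Feed + 2*Speed + 5  [with Feed=-6, Speed=2]  = 15
Scrap = -2*Wear + 2  [with Wear=15]  = -28
Output = -Heat - Feed - 2*Scrap  [with Heat=3, Feed=-6, Scrap=-28]  = 59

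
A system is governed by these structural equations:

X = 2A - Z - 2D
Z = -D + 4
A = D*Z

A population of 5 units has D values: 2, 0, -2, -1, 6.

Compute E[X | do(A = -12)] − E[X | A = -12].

Under do(A=-12), A's equation is replaced by A=-12 for every unit. Per-unit X: -30, -28, -26, -27, -34. Mean = -29.
E[X|A=-12] averages over only the 2 units with A=-12 (D = -2, 6): X = -26, -34, mean -30.
Difference = -29 − (-30) = 1.

1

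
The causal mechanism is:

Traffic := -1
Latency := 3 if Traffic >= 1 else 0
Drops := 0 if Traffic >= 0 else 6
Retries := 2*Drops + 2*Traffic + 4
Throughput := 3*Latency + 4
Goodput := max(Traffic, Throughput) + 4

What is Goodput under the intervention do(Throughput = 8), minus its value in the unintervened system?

4

The intervention breaks the incoming arrows to Throughput: Throughput := 3*Latency + 4 no longer applies, and Throughput = 8.
Goodput = max(Traffic, Throughput) + 4  [with Traffic=-1, Throughput=8]  = 12
Without intervention: Latency = 3 if Traffic >= 1 else 0  [with Traffic=-1]  = 0; Throughput = 3*Latency + 4  [with Latency=0]  = 4; Goodput = max(Traffic, Throughput) + 4  [with Traffic=-1, Throughput=4]  = 8.
Change = 12 − 8 = 4.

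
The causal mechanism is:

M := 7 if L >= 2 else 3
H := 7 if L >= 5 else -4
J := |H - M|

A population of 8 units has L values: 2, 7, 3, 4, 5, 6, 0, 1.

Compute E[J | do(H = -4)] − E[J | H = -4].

The intervention sets H=-4 in all 8 units regardless of L. Recomputing J per unit gives 11, 11, 11, 11, 11, 11, 7, 7; average 10.
Conditioning on H=-4 selects the 5 unit(s) with L ∈ {2, 3, 4, 0, 1}. Their J values: 11, 11, 11, 7, 7. Mean = 9.4.
Difference = 10 − 9.4 = 0.6.

0.6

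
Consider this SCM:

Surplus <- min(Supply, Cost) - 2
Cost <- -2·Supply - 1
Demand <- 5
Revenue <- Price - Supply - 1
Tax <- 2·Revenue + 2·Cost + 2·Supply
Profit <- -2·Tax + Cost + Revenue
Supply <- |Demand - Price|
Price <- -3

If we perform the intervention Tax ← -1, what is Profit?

-27

Intervening sets Tax = -1 and removes its equation (Tax <- 2·Revenue + 2·Cost + 2·Supply).
Supply = |Demand - Price|  [with Demand=5, Price=-3]  = 8
Cost = -2·Supply - 1  [with Supply=8]  = -17
Revenue = Price - Supply - 1  [with Price=-3, Supply=8]  = -12
Profit = -2·Tax + Cost + Revenue  [with Tax=-1, Cost=-17, Revenue=-12]  = -27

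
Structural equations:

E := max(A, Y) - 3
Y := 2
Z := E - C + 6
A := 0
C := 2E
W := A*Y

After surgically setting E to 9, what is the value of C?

Intervening sets E = 9 and removes its equation (E := max(A, Y) - 3).
C = 2E  [with E=9]  = 18

18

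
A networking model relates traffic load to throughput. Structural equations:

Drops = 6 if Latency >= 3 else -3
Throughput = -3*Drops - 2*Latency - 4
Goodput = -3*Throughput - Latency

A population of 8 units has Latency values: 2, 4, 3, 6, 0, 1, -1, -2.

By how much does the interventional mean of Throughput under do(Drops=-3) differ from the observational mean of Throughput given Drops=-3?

Every unit gets Drops=-3 under the intervention. Throughput values become 1, -3, -1, -7, 5, 3, 7, 9; E[Throughput|do(Drops=-3)] = 1.75.
Conditioning on Drops=-3 selects the 5 unit(s) with Latency ∈ {2, 0, 1, -1, -2}. Their Throughput values: 1, 5, 3, 7, 9. Mean = 5.
Difference = 1.75 − 5 = -3.25.

-3.25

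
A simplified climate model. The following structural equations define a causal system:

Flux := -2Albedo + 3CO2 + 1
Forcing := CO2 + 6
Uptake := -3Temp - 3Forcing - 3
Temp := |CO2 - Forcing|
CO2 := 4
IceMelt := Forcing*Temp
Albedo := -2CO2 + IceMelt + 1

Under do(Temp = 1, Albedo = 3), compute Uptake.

-36

Under do(Temp = 1, Albedo = 3), each intervened variable's structural equation is replaced by its fixed value.
Forcing = CO2 + 6  [with CO2=4]  = 10
Uptake = -3Temp - 3Forcing - 3  [with Temp=1, Forcing=10]  = -36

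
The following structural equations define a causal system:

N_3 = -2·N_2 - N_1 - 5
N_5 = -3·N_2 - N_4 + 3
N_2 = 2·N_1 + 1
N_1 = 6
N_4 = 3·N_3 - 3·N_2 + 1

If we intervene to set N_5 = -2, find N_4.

The intervention breaks the incoming arrows to N_5: N_5 = -3·N_2 - N_4 + 3 no longer applies, and N_5 = -2.
Since N_4 is not a descendant of the intervened variable, it is unaffected.
N_2 = 2·N_1 + 1  [with N_1=6]  = 13
N_3 = -2·N_2 - N_1 - 5  [with N_2=13, N_1=6]  = -37
N_4 = 3·N_3 - 3·N_2 + 1  [with N_3=-37, N_2=13]  = -149

-149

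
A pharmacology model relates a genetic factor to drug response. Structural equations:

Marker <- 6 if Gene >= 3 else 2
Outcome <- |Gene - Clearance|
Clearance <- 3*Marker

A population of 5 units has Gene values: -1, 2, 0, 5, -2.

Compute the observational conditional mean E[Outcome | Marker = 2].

Conditioning on Marker=2 selects the 4 unit(s) with Gene ∈ {-1, 2, 0, -2}. Their Outcome values: 7, 4, 6, 8. Mean = 6.25.

6.25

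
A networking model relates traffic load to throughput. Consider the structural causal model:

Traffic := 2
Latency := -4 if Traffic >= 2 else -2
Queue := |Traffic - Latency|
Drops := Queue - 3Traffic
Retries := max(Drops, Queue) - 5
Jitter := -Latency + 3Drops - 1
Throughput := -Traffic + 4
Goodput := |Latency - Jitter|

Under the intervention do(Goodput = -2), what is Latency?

-4

The intervention breaks the incoming arrows to Goodput: Goodput := |Latency - Jitter| no longer applies, and Goodput = -2.
Latency is not downstream of the intervention, so its value is determined by the original equations.
Latency = -4 if Traffic >= 2 else -2  [with Traffic=2]  = -4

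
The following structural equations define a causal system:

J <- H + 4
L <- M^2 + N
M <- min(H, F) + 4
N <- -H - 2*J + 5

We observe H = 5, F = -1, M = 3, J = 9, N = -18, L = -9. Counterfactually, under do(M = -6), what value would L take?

18

The intervention breaks the incoming arrows to M: M <- min(H, F) + 4 no longer applies, and M = -6.
J = H + 4  [with H=5]  = 9
N = -H - 2*J + 5  [with H=5, J=9]  = -18
L = M^2 + N  [with M=-6, N=-18]  = 18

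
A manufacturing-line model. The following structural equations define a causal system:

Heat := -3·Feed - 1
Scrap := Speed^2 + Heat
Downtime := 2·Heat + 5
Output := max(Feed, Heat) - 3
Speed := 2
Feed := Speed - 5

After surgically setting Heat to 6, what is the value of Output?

do(Heat=6) replaces the equation Heat := -3·Feed - 1 with the constant Heat = 6.
Feed = Speed - 5  [with Speed=2]  = -3
Output = max(Feed, Heat) - 3  [with Feed=-3, Heat=6]  = 3

3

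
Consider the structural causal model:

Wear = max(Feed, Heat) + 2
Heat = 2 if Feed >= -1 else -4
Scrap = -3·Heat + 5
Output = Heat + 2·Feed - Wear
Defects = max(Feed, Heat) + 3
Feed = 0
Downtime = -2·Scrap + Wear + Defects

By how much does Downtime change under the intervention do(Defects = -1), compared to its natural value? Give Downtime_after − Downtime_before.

The intervention breaks the incoming arrows to Defects: Defects = max(Feed, Heat) + 3 no longer applies, and Defects = -1.
Heat = 2 if Feed >= -1 else -4  [with Feed=0]  = 2
Wear = max(Feed, Heat) + 2  [with Feed=0, Heat=2]  = 4
Scrap = -3·Heat + 5  [with Heat=2]  = -1
Downtime = -2·Scrap + Wear + Defects  [with Scrap=-1, Wear=4, Defects=-1]  = 5
Without intervention: Heat = 2 if Feed >= -1 else -4  [with Feed=0]  = 2; Wear = max(Feed, Heat) + 2  [with Feed=0, Heat=2]  = 4; Defects = max(Feed, Heat) + 3  [with Feed=0, Heat=2]  = 5; Scrap = -3·Heat + 5  [with Heat=2]  = -1; Downtime = -2·Scrap + Wear + Defects  [with Scrap=-1, Wear=4, Defects=5]  = 11.
Change = 5 − 11 = -6.

-6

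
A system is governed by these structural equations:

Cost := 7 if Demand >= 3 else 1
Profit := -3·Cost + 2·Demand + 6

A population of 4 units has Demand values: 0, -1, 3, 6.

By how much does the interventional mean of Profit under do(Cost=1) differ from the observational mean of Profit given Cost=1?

Every unit gets Cost=1 under the intervention. Profit values become 3, 1, 9, 15; E[Profit|do(Cost=1)] = 7.
Conditioning on Cost=1 selects the 2 unit(s) with Demand ∈ {0, -1}. Their Profit values: 3, 1. Mean = 2.
Difference = 7 − 2 = 5.

5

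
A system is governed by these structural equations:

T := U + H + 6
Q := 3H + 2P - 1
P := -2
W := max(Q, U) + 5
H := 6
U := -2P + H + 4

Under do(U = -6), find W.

The intervention breaks the incoming arrows to U: U := -2P + H + 4 no longer applies, and U = -6.
Q = 3H + 2P - 1  [with H=6, P=-2]  = 13
W = max(Q, U) + 5  [with Q=13, U=-6]  = 18

18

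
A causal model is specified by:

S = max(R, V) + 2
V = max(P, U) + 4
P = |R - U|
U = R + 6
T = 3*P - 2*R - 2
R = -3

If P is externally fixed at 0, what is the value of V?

7

The intervention breaks the incoming arrows to P: P = |R - U| no longer applies, and P = 0.
U = R + 6  [with R=-3]  = 3
V = max(P, U) + 4  [with P=0, U=3]  = 7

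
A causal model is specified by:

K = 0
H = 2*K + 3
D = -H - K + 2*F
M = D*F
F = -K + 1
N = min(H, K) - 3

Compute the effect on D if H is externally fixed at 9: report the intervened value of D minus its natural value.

-6

The intervention breaks the incoming arrows to H: H = 2*K + 3 no longer applies, and H = 9.
F = -K + 1  [with K=0]  = 1
D = -H - K + 2*F  [with H=9, K=0, F=1]  = -7
Without intervention: F = -K + 1  [with K=0]  = 1; H = 2*K + 3  [with K=0]  = 3; D = -H - K + 2*F  [with H=3, K=0, F=1]  = -1.
Change = -7 − (-1) = -6.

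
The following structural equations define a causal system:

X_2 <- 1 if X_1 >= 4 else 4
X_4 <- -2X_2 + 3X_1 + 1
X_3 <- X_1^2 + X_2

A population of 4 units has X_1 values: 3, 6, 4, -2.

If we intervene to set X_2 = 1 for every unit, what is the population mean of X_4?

7.25

do(X_2=1) breaks X_2's dependence on X_1. With X_2=1 fixed, X_4 across the units is 8, 17, 11, -7, mean 7.25.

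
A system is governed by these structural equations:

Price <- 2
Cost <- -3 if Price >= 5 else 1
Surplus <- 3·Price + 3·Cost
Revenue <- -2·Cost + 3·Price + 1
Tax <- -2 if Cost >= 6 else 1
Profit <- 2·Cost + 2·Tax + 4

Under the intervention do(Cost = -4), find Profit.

-2

do(Cost=-4) replaces the equation Cost <- -3 if Price >= 5 else 1 with the constant Cost = -4.
Tax = -2 if Cost >= 6 else 1  [with Cost=-4]  = 1
Profit = 2·Cost + 2·Tax + 4  [with Cost=-4, Tax=1]  = -2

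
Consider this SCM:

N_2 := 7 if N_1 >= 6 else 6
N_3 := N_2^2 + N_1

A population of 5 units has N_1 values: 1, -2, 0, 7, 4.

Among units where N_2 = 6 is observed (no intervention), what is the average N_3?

36.75

Observing N_2=6 restricts to units where N_2's equation naturally yields 6: N_1 ∈ {1, -2, 0, 4}. In that subpopulation N_3 = 37, 34, 36, 40, mean 36.75.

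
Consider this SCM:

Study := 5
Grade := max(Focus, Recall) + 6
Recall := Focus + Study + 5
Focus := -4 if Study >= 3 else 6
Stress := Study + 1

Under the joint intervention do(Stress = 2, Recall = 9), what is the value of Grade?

Setting Stress = 2, Recall = 9 by intervention discards those variables' equations.
Focus = -4 if Study >= 3 else 6  [with Study=5]  = -4
Grade = max(Focus, Recall) + 6  [with Focus=-4, Recall=9]  = 15

15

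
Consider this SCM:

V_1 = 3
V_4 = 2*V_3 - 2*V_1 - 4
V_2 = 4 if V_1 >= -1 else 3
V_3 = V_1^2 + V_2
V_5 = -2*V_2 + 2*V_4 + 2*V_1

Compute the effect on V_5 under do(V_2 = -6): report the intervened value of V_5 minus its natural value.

-20

do(V_2=-6) replaces the equation V_2 = 4 if V_1 >= -1 else 3 with the constant V_2 = -6.
V_3 = V_1^2 + V_2  [with V_1=3, V_2=-6]  = 3
V_4 = 2*V_3 - 2*V_1 - 4  [with V_3=3, V_1=3]  = -4
V_5 = -2*V_2 + 2*V_4 + 2*V_1  [with V_2=-6, V_4=-4, V_1=3]  = 10
Without intervention: V_2 = 4 if V_1 >= -1 else 3  [with V_1=3]  = 4; V_3 = V_1^2 + V_2  [with V_1=3, V_2=4]  = 13; V_4 = 2*V_3 - 2*V_1 - 4  [with V_3=13, V_1=3]  = 16; V_5 = -2*V_2 + 2*V_4 + 2*V_1  [with V_2=4, V_4=16, V_1=3]  = 30.
Change = 10 − 30 = -20.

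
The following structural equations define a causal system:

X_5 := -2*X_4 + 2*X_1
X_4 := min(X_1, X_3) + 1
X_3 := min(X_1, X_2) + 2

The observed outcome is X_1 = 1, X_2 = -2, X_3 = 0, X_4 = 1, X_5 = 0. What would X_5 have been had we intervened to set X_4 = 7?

-12

Intervening sets X_4 = 7 and removes its equation (X_4 := min(X_1, X_3) + 1).
X_5 = -2*X_4 + 2*X_1  [with X_4=7, X_1=1]  = -12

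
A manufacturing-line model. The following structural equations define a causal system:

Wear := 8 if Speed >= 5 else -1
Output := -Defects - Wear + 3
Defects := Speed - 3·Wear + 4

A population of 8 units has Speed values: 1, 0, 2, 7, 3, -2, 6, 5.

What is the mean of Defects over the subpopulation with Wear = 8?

-14

E[Defects|Wear=8] averages over only the 3 units with Wear=8 (Speed = 7, 6, 5): Defects = -13, -14, -15, mean -14.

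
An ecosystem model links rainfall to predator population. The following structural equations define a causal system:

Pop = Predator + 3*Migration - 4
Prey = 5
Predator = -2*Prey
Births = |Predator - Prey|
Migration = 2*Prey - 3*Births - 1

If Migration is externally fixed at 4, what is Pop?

-2

Intervening sets Migration = 4 and removes its equation (Migration = 2*Prey - 3*Births - 1).
Predator = -2*Prey  [with Prey=5]  = -10
Pop = Predator + 3*Migration - 4  [with Predator=-10, Migration=4]  = -2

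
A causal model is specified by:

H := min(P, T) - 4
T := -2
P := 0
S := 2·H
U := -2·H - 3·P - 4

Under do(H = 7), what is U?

-18

The intervention breaks the incoming arrows to H: H := min(P, T) - 4 no longer applies, and H = 7.
U = -2·H - 3·P - 4  [with H=7, P=0]  = -18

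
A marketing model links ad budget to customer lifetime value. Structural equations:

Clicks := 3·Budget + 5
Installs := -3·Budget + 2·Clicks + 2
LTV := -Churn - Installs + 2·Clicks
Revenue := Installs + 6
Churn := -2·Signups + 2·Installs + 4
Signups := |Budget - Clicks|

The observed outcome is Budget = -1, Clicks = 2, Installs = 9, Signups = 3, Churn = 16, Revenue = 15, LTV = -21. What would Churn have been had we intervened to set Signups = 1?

20

Intervening sets Signups = 1 and removes its equation (Signups := |Budget - Clicks|).
Clicks = 3·Budget + 5  [with Budget=-1]  = 2
Installs = -3·Budget + 2·Clicks + 2  [with Budget=-1, Clicks=2]  = 9
Churn = -2·Signups + 2·Installs + 4  [with Signups=1, Installs=9]  = 20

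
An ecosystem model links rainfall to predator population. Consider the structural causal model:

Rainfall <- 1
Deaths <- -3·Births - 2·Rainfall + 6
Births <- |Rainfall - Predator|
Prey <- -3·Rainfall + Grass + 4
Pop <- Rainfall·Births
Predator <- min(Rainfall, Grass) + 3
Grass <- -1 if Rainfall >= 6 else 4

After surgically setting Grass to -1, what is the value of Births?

do(Grass=-1) replaces the equation Grass <- -1 if Rainfall >= 6 else 4 with the constant Grass = -1.
Predator = min(Rainfall, Grass) + 3  [with Rainfall=1, Grass=-1]  = 2
Births = |Rainfall - Predator|  [with Rainfall=1, Predator=2]  = 1

1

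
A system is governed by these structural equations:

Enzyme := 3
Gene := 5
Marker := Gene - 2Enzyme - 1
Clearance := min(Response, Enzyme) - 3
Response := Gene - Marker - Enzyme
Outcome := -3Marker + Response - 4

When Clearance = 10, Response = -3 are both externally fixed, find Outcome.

Setting Clearance = 10, Response = -3 by intervention discards those variables' equations.
Marker = Gene - 2Enzyme - 1  [with Gene=5, Enzyme=3]  = -2
Outcome = -3Marker + Response - 4  [with Marker=-2, Response=-3]  = -1

-1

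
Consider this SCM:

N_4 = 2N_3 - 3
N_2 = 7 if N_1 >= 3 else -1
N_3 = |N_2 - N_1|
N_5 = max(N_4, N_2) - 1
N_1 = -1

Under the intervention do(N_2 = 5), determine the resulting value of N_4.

Under do(N_2=5), the mechanism N_2 = 7 if N_1 >= 3 else -1 is discarded; N_2 is fixed at 5.
N_3 = |N_2 - N_1|  [with N_2=5, N_1=-1]  = 6
N_4 = 2N_3 - 3  [with N_3=6]  = 9

9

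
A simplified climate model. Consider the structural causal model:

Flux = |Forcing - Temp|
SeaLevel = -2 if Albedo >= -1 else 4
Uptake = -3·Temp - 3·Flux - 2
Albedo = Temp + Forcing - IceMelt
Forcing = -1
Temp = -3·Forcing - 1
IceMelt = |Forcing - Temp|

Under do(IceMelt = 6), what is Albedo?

-5

The intervention breaks the incoming arrows to IceMelt: IceMelt = |Forcing - Temp| no longer applies, and IceMelt = 6.
Temp = -3·Forcing - 1  [with Forcing=-1]  = 2
Albedo = Temp + Forcing - IceMelt  [with Temp=2, Forcing=-1, IceMelt=6]  = -5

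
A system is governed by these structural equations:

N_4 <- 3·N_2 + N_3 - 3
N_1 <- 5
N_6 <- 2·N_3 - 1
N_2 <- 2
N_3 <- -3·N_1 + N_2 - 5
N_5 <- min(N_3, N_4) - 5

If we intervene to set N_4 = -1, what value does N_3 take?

-18

Under do(N_4=-1), the mechanism N_4 <- 3·N_2 + N_3 - 3 is discarded; N_4 is fixed at -1.
Since N_3 is not a descendant of the intervened variable, it is unaffected.
N_3 = -3·N_1 + N_2 - 5  [with N_1=5, N_2=2]  = -18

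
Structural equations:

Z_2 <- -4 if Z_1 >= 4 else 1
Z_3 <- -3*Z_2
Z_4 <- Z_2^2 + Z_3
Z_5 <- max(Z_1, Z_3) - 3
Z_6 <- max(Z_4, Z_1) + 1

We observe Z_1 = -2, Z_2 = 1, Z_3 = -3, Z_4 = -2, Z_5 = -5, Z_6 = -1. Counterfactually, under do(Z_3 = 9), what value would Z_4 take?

10

The intervention breaks the incoming arrows to Z_3: Z_3 <- -3*Z_2 no longer applies, and Z_3 = 9.
Z_2 = -4 if Z_1 >= 4 else 1  [with Z_1=-2]  = 1
Z_4 = Z_2^2 + Z_3  [with Z_2=1, Z_3=9]  = 10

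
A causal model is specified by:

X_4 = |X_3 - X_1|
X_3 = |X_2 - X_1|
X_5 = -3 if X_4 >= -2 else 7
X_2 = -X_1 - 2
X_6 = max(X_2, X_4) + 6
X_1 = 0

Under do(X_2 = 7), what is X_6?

13

Under do(X_2=7), the mechanism X_2 = -X_1 - 2 is discarded; X_2 is fixed at 7.
X_3 = |X_2 - X_1|  [with X_2=7, X_1=0]  = 7
X_4 = |X_3 - X_1|  [with X_3=7, X_1=0]  = 7
X_6 = max(X_2, X_4) + 6  [with X_2=7, X_4=7]  = 13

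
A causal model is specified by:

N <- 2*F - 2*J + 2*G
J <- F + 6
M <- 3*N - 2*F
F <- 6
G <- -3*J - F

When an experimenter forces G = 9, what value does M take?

6

do(G=9) replaces the equation G <- -3*J - F with the constant G = 9.
J = F + 6  [with F=6]  = 12
N = 2*F - 2*J + 2*G  [with F=6, J=12, G=9]  = 6
M = 3*N - 2*F  [with N=6, F=6]  = 6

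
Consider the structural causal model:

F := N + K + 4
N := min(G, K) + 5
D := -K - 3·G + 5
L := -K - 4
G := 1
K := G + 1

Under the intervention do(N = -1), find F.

5

do(N=-1) replaces the equation N := min(G, K) + 5 with the constant N = -1.
K = G + 1  [with G=1]  = 2
F = N + K + 4  [with N=-1, K=2]  = 5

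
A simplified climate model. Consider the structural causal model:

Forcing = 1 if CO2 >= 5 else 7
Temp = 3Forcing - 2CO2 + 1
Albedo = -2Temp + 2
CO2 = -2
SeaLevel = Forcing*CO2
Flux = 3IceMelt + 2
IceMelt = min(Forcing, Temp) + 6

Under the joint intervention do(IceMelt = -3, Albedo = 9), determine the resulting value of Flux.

-7

Under do(IceMelt = -3, Albedo = 9), each intervened variable's structural equation is replaced by its fixed value.
Flux = 3IceMelt + 2  [with IceMelt=-3]  = -7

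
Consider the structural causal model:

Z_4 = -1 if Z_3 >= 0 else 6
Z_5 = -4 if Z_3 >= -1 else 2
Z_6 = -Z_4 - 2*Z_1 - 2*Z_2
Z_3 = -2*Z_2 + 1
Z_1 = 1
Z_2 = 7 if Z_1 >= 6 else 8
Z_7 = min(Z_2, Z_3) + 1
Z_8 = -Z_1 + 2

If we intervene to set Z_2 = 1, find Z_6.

-10

Under do(Z_2=1), the mechanism Z_2 = 7 if Z_1 >= 6 else 8 is discarded; Z_2 is fixed at 1.
Z_3 = -2*Z_2 + 1  [with Z_2=1]  = -1
Z_4 = -1 if Z_3 >= 0 else 6  [with Z_3=-1]  = 6
Z_6 = -Z_4 - 2*Z_1 - 2*Z_2  [with Z_4=6, Z_1=1, Z_2=1]  = -10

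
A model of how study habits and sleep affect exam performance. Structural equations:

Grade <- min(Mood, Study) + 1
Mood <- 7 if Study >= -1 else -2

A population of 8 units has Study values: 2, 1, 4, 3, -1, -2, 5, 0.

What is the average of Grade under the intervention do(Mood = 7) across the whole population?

Every unit gets Mood=7 under the intervention. Grade values become 3, 2, 5, 4, 0, -1, 6, 1; E[Grade|do(Mood=7)] = 2.5.

2.5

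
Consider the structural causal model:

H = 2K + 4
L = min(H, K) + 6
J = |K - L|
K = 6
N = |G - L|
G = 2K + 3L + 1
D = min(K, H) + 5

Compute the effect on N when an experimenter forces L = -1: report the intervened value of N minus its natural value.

-26

The intervention breaks the incoming arrows to L: L = min(H, K) + 6 no longer applies, and L = -1.
G = 2K + 3L + 1  [with K=6, L=-1]  = 10
N = |G - L|  [with G=10, L=-1]  = 11
Without intervention: H = 2K + 4  [with K=6]  = 16; L = min(H, K) + 6  [with H=16, K=6]  = 12; G = 2K + 3L + 1  [with K=6, L=12]  = 49; N = |G - L|  [with G=49, L=12]  = 37.
Change = 11 − 37 = -26.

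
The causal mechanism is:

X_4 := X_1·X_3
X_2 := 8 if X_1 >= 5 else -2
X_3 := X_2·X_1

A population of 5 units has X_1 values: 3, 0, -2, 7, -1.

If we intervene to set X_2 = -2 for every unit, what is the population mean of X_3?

Under do(X_2=-2), X_2's equation is replaced by X_2=-2 for every unit. Per-unit X_3: -6, 0, 4, -14, 2. Mean = -2.8.

-2.8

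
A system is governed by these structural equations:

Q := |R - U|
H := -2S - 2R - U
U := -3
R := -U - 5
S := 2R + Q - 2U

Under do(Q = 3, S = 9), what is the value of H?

Setting Q = 3, S = 9 by intervention discards those variables' equations.
R = -U - 5  [with U=-3]  = -2
H = -2S - 2R - U  [with S=9, R=-2, U=-3]  = -11

-11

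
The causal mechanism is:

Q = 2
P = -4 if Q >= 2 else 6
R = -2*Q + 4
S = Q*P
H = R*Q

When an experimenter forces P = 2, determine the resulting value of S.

4

Under do(P=2), the mechanism P = -4 if Q >= 2 else 6 is discarded; P is fixed at 2.
S = Q*P  [with Q=2, P=2]  = 4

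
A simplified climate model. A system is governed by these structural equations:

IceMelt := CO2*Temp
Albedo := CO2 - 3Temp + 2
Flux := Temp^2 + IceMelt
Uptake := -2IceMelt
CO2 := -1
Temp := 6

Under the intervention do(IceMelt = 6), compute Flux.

42

do(IceMelt=6) replaces the equation IceMelt := CO2*Temp with the constant IceMelt = 6.
Flux = Temp^2 + IceMelt  [with Temp=6, IceMelt=6]  = 42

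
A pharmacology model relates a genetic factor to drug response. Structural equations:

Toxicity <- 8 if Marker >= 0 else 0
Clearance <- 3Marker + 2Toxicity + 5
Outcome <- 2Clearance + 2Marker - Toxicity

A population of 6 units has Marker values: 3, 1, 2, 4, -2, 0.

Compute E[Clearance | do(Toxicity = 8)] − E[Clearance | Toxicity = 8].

The intervention sets Toxicity=8 in all 6 units regardless of Marker. Recomputing Clearance per unit gives 30, 24, 27, 33, 15, 21; average 25.
Conditioning on Toxicity=8 selects the 5 unit(s) with Marker ∈ {3, 1, 2, 4, 0}. Their Clearance values: 30, 24, 27, 33, 21. Mean = 27.
Difference = 25 − 27 = -2.

-2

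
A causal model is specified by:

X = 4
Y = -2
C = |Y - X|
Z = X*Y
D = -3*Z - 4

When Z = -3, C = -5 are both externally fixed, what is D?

The joint intervention fixes Z = -3, C = -5, removing each variable's own equation.
D = -3*Z - 4  [with Z=-3]  = 5

5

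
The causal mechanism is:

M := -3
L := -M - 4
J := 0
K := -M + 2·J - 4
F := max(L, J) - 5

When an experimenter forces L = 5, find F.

0

do(L=5) replaces the equation L := -M - 4 with the constant L = 5.
F = max(L, J) - 5  [with L=5, J=0]  = 0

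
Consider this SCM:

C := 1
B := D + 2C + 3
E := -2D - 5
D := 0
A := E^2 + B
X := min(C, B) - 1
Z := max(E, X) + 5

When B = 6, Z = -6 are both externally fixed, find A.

Under do(B = 6, Z = -6), each intervened variable's structural equation is replaced by its fixed value.
E = -2D - 5  [with D=0]  = -5
A = E^2 + B  [with E=-5, B=6]  = 31

31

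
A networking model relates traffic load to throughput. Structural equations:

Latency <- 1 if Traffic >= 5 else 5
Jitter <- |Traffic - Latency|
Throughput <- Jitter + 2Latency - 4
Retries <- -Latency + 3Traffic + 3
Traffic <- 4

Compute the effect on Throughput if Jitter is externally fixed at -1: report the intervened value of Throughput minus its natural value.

-2

Intervening sets Jitter = -1 and removes its equation (Jitter <- |Traffic - Latency|).
Latency = 1 if Traffic >= 5 else 5  [with Traffic=4]  = 5
Throughput = Jitter + 2Latency - 4  [with Jitter=-1, Latency=5]  = 5
Without intervention: Latency = 1 if Traffic >= 5 else 5  [with Traffic=4]  = 5; Jitter = |Traffic - Latency|  [with Traffic=4, Latency=5]  = 1; Throughput = Jitter + 2Latency - 4  [with Jitter=1, Latency=5]  = 7.
Change = 5 − 7 = -2.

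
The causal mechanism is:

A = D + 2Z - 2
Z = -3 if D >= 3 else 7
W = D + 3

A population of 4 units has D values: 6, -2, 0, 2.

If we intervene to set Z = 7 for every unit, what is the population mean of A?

13.5

do(Z=7) breaks Z's dependence on D. With Z=7 fixed, A across the units is 18, 10, 12, 14, mean 13.5.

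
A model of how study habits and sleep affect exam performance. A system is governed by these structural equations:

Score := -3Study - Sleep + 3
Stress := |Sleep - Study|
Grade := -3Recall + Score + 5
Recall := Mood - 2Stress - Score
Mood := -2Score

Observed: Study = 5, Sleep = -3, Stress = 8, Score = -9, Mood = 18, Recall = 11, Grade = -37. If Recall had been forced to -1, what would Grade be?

Intervening sets Recall = -1 and removes its equation (Recall := Mood - 2Stress - Score).
Score = -3Study - Sleep + 3  [with Study=5, Sleep=-3]  = -9
Grade = -3Recall + Score + 5  [with Recall=-1, Score=-9]  = -1

-1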